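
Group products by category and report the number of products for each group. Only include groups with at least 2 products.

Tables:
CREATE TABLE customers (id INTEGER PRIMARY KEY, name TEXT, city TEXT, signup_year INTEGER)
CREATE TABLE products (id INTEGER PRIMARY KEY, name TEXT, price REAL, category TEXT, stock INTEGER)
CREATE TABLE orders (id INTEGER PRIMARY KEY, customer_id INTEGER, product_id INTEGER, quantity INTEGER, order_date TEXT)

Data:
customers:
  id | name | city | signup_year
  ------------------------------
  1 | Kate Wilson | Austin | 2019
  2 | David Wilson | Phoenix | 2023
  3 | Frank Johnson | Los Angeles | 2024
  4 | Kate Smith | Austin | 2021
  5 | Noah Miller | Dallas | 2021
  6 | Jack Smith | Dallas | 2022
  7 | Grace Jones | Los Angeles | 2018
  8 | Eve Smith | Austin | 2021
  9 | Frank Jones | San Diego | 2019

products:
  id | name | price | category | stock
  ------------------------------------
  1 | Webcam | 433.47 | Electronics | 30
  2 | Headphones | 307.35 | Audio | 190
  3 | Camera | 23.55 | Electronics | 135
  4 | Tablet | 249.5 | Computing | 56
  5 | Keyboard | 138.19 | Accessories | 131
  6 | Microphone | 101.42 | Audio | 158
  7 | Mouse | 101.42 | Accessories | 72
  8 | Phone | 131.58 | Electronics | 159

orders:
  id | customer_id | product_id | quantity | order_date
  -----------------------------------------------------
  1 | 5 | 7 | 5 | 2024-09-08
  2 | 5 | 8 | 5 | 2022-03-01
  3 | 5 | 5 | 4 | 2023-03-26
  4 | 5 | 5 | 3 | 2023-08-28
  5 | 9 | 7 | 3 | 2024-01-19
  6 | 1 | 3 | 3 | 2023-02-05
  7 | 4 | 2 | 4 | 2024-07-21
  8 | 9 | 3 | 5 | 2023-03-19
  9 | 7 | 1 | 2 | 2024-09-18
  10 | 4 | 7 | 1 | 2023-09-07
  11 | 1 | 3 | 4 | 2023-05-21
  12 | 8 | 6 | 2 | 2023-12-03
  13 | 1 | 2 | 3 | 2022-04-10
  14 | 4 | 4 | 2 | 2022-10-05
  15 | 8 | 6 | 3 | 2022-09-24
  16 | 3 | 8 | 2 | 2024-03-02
SELECT category, COUNT(*) AS n FROM products GROUP BY category HAVING COUNT(*) >= 2

Execution result:
category | n
Accessories | 2
Audio | 2
Electronics | 3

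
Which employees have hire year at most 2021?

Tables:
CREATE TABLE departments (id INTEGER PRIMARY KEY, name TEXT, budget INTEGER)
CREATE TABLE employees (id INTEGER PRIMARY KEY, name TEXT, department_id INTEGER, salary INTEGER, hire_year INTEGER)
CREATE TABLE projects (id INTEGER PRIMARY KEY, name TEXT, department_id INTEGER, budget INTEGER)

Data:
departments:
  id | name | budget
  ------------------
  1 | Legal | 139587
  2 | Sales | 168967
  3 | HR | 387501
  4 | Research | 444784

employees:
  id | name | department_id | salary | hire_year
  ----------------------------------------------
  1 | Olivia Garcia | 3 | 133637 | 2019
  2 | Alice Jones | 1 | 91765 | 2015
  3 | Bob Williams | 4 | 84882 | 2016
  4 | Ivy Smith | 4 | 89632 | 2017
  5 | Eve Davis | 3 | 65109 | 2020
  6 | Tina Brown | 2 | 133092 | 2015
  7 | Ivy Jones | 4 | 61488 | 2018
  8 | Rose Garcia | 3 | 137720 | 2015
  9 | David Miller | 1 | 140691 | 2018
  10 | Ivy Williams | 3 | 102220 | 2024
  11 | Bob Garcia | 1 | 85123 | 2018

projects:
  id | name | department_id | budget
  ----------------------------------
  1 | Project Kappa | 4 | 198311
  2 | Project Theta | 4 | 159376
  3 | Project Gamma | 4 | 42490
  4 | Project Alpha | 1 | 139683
SELECT name, hire_year FROM employees WHERE hire_year <= 2021

Execution result:
name | hire_year
Olivia Garcia | 2019
Alice Jones | 2015
Bob Williams | 2016
Ivy Smith | 2017
Eve Davis | 2020
Tina Brown | 2015
Ivy Jones | 2018
Rose Garcia | 2015
David Miller | 2018
Bob Garcia | 2018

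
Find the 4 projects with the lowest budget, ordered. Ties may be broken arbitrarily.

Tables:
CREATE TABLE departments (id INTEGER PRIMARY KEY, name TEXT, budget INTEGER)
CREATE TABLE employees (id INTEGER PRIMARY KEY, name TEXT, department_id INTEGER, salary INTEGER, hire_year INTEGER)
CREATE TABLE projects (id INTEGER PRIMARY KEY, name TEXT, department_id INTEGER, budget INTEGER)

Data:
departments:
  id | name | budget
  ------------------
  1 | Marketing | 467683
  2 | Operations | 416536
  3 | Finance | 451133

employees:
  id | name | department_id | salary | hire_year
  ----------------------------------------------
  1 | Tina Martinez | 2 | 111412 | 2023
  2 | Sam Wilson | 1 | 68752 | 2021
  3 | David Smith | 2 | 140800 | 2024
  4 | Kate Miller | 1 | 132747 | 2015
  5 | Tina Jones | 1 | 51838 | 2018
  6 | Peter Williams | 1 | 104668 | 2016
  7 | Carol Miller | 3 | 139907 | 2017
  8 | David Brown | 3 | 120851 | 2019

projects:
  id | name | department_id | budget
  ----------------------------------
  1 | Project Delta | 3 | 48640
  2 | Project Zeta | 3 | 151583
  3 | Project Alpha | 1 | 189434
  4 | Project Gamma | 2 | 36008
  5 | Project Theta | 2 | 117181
SELECT name, budget FROM projects ORDER BY budget ASC LIMIT 4

Execution result:
name | budget
Project Gamma | 36008
Project Delta | 48640
Project Theta | 117181
Project Zeta | 151583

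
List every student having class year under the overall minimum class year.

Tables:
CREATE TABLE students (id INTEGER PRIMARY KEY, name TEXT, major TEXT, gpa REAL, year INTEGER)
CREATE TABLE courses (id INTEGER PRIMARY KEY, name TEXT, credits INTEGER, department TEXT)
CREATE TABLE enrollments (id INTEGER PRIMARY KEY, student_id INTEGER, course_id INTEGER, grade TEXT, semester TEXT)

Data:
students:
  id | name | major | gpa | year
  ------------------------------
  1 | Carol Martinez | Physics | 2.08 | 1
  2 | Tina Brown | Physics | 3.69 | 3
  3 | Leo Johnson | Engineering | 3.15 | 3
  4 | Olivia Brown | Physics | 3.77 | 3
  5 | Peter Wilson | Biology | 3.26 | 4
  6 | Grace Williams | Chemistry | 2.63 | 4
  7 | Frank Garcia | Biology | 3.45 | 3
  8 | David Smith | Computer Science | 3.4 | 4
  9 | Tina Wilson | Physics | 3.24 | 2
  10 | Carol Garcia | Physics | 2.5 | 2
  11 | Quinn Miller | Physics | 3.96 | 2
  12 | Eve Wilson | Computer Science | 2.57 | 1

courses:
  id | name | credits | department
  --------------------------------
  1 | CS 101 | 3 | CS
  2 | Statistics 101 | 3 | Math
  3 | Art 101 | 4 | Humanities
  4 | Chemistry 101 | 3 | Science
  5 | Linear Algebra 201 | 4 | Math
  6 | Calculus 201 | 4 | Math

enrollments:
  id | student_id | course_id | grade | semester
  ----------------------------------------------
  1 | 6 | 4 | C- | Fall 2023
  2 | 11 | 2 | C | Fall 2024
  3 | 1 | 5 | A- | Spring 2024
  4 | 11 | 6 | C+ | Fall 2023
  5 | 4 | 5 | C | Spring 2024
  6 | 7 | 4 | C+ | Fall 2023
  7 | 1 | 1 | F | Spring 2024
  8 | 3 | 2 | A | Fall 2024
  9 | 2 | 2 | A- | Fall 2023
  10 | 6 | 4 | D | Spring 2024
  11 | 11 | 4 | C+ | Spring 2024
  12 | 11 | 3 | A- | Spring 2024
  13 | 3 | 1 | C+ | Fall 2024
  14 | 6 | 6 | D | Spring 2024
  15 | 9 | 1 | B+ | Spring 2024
SELECT name, year FROM students WHERE year < (SELECT MIN(year) FROM students)

Execution result:
(no rows)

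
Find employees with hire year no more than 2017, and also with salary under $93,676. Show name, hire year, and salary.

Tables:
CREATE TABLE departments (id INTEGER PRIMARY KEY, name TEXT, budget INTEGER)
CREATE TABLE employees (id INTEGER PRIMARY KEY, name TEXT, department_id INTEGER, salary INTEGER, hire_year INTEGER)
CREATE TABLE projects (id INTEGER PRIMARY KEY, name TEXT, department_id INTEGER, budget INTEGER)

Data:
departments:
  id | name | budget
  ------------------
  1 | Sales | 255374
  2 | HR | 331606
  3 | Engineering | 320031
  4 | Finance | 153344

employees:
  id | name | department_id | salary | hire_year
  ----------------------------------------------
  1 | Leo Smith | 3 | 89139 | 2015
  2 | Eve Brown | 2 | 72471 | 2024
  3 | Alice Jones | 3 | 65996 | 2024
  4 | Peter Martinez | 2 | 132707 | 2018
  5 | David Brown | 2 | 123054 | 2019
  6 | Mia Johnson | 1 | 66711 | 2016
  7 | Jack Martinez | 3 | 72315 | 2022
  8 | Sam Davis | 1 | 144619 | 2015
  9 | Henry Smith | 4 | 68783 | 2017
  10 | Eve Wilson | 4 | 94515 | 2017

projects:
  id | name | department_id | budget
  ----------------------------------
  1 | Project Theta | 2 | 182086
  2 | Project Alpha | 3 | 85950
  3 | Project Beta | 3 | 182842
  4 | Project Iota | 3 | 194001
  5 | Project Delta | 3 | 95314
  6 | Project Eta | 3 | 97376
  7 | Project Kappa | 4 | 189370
SELECT name, hire_year, salary FROM employees WHERE hire_year <= 2017 AND salary < 93676

Execution result:
name | hire_year | salary
Leo Smith | 2015 | 89139
Mia Johnson | 2016 | 66711
Henry Smith | 2017 | 68783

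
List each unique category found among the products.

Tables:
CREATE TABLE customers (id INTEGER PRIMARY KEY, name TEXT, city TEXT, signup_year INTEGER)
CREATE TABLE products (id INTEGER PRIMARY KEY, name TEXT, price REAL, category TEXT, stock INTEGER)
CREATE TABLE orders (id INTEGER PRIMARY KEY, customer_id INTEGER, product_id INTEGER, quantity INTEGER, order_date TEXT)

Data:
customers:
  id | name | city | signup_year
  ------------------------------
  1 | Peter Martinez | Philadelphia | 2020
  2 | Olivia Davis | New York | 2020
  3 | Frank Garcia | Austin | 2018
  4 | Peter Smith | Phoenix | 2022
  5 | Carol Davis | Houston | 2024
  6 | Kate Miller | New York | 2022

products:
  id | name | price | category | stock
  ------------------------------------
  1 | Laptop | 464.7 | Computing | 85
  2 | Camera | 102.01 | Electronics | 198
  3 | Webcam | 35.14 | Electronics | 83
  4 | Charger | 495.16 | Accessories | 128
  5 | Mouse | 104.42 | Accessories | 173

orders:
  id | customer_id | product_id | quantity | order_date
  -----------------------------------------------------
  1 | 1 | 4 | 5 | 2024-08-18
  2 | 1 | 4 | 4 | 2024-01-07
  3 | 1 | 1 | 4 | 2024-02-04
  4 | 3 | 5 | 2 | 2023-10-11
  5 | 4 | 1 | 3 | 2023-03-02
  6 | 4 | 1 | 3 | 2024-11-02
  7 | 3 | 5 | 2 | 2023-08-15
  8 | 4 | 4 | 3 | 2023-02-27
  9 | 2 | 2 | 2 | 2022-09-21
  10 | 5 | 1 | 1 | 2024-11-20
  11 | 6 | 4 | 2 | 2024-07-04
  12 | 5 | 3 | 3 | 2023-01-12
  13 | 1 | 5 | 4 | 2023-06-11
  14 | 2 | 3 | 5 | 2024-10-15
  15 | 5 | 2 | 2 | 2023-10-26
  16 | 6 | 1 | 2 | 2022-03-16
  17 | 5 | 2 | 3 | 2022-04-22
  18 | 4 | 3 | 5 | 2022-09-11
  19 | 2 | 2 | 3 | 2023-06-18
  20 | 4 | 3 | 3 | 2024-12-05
SELECT DISTINCT category FROM products

Execution result:
category
Computing
Electronics
Accessories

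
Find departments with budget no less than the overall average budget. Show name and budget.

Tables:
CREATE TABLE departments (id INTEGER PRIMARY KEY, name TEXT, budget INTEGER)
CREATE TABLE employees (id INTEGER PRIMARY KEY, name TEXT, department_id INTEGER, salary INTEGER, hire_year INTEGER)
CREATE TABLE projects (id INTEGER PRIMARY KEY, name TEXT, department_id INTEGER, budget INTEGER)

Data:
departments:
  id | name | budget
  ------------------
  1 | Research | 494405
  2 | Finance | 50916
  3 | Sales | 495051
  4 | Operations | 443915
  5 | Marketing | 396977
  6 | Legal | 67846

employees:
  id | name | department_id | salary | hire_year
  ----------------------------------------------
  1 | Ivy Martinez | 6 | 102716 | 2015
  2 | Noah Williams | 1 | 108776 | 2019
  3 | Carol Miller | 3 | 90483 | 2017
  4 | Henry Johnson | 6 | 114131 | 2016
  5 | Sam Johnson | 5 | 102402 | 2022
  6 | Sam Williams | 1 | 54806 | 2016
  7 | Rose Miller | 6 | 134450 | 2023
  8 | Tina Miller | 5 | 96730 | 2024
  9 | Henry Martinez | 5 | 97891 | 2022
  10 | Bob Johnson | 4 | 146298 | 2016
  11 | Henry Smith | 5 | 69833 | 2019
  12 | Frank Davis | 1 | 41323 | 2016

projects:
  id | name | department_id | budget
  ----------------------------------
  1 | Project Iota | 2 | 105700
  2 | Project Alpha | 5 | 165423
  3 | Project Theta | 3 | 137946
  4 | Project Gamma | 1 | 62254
SELECT name, budget FROM departments WHERE budget >= (SELECT AVG(budget) FROM departments)

Execution result:
name | budget
Research | 494405
Sales | 495051
Operations | 443915
Marketing | 396977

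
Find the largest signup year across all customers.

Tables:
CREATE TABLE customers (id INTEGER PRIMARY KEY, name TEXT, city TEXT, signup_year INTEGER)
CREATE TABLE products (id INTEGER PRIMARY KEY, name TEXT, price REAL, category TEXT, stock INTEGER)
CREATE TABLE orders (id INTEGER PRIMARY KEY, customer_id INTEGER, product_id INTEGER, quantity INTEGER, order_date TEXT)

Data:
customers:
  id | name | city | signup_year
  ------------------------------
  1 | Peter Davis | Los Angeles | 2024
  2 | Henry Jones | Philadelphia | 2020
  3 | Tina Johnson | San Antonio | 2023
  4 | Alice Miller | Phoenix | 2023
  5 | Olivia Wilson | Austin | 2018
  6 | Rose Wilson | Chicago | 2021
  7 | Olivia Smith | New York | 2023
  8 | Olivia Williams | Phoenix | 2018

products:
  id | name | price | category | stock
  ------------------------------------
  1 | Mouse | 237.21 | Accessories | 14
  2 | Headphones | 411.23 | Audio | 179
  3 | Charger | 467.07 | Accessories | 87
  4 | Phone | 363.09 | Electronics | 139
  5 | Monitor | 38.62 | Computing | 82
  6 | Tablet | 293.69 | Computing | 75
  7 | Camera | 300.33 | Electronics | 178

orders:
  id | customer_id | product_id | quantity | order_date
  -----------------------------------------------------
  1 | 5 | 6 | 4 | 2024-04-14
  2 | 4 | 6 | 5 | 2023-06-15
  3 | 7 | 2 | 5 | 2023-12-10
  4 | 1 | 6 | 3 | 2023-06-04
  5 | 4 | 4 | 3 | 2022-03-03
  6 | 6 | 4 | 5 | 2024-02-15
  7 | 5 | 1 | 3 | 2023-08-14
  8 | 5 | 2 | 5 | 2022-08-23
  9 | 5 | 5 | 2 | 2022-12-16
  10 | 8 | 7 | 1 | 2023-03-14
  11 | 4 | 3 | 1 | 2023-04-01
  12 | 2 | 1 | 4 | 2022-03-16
SELECT MAX(signup_year) FROM customers

Execution result:
2024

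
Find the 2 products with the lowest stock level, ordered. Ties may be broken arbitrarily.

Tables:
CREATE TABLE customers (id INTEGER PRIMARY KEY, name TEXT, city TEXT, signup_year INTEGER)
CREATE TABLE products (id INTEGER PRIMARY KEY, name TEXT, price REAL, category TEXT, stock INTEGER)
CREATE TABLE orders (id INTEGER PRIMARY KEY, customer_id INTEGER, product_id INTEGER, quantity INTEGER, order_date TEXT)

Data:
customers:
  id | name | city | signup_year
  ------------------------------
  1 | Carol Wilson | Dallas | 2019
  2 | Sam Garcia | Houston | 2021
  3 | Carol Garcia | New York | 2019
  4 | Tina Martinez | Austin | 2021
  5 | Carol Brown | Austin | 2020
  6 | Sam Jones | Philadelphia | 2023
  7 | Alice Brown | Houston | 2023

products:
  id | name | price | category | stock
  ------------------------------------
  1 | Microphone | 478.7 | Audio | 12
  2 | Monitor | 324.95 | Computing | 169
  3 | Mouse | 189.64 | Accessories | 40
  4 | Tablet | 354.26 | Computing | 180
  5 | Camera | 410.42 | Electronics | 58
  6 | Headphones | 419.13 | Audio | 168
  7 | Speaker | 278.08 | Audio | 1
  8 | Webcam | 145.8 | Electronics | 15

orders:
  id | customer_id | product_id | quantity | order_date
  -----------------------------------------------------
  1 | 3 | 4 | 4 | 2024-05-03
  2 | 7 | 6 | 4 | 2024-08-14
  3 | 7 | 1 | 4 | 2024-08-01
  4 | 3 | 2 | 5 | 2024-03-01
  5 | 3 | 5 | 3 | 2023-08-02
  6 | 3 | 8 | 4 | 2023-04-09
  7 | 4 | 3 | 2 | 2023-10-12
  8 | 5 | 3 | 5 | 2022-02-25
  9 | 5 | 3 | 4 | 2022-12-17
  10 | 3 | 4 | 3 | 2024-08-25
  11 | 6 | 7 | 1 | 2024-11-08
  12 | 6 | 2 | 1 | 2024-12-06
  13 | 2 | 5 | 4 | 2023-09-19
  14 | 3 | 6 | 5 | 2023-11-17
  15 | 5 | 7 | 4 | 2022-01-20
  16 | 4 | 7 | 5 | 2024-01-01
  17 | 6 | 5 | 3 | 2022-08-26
SELECT name, stock FROM products ORDER BY stock ASC LIMIT 2

Execution result:
name | stock
Speaker | 1
Microphone | 12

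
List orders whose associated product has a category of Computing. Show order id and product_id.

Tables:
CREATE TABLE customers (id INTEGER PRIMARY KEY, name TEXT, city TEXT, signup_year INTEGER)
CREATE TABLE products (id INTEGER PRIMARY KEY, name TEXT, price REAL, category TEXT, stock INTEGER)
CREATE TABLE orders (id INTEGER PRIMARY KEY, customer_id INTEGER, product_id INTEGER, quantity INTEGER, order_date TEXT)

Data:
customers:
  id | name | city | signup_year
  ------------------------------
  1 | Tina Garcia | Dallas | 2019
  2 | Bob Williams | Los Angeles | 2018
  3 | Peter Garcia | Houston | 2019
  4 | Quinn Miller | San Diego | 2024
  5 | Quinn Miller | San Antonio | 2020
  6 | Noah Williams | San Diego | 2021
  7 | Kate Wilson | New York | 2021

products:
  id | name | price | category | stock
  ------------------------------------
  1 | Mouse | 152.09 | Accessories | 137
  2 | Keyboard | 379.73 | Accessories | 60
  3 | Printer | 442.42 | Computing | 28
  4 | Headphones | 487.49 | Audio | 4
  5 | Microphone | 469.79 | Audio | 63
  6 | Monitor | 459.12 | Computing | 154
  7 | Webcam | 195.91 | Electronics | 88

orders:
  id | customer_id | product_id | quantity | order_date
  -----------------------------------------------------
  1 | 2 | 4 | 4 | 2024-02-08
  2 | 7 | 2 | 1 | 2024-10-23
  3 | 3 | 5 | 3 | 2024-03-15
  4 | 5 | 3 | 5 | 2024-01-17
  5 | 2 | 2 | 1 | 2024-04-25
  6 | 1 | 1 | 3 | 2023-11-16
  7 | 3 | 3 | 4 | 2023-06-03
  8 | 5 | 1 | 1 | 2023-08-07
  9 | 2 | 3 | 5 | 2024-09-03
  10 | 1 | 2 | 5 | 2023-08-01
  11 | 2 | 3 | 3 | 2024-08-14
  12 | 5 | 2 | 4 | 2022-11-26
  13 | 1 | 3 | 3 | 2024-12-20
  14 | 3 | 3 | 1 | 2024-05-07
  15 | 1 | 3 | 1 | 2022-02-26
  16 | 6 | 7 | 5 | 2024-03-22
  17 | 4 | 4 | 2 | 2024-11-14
SELECT id, product_id FROM orders WHERE product_id IN (SELECT id FROM products WHERE category = 'Computing')

Execution result:
id | product_id
4 | 3
7 | 3
9 | 3
11 | 3
13 | 3
14 | 3
15 | 3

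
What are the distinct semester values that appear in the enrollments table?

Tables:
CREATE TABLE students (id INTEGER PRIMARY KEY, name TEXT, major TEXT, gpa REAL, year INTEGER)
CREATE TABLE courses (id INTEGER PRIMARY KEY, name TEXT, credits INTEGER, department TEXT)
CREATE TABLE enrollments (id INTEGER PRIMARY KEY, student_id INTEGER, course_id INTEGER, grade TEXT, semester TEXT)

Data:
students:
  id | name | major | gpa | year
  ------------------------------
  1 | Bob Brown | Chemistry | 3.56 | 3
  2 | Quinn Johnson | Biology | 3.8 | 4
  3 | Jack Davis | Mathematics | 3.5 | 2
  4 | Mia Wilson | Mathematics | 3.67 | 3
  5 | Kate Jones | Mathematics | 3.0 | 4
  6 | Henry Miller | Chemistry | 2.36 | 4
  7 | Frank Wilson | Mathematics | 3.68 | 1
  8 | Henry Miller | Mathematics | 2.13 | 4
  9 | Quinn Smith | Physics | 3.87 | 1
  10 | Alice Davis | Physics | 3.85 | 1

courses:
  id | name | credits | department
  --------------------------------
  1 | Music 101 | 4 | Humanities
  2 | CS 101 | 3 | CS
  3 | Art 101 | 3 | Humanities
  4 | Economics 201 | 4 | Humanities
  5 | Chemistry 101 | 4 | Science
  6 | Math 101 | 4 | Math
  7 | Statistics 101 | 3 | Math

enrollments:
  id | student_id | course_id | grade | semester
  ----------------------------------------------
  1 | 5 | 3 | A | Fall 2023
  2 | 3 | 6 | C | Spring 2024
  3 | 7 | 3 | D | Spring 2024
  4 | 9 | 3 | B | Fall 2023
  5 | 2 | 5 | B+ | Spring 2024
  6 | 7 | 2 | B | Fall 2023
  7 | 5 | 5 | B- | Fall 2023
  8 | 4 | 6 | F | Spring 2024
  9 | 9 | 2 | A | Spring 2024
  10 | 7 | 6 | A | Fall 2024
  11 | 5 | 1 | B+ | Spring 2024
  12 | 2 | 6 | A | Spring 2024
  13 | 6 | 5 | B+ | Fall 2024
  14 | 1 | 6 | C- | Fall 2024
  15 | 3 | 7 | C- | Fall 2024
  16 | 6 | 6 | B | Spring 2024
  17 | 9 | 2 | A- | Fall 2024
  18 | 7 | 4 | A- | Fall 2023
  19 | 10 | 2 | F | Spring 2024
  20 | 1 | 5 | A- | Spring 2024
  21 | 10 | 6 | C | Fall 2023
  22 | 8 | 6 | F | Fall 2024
SELECT DISTINCT semester FROM enrollments

Execution result:
semester
Fall 2023
Spring 2024
Fall 2024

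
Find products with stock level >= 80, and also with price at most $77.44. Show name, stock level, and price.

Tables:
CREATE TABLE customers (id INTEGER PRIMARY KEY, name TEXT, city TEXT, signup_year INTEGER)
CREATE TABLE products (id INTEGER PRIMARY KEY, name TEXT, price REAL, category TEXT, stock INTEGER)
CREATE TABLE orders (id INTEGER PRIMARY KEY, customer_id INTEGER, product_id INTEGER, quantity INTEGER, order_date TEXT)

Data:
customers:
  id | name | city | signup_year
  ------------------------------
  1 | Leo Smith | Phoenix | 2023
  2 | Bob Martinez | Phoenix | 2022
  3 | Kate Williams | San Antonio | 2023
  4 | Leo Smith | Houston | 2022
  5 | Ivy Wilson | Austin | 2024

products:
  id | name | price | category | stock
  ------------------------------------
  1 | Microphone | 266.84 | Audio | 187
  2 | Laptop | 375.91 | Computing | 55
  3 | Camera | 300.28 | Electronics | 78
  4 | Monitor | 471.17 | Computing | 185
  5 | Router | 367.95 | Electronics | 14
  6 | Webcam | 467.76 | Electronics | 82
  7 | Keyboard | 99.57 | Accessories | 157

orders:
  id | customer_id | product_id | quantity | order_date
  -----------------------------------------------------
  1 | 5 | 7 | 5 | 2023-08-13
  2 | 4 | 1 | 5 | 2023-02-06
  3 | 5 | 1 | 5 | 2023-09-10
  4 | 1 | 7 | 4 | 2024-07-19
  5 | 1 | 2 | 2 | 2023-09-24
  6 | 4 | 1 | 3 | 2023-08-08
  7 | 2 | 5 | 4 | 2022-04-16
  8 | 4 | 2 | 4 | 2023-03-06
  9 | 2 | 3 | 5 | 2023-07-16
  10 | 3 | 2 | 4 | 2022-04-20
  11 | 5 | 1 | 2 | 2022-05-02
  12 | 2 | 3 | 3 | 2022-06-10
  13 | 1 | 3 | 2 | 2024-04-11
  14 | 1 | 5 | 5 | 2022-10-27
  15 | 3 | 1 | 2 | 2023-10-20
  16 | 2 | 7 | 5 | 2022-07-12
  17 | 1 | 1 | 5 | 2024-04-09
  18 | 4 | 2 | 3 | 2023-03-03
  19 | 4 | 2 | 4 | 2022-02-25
SELECT name, stock, price FROM products WHERE stock >= 80 AND price <= 77.44

Execution result:
(no rows)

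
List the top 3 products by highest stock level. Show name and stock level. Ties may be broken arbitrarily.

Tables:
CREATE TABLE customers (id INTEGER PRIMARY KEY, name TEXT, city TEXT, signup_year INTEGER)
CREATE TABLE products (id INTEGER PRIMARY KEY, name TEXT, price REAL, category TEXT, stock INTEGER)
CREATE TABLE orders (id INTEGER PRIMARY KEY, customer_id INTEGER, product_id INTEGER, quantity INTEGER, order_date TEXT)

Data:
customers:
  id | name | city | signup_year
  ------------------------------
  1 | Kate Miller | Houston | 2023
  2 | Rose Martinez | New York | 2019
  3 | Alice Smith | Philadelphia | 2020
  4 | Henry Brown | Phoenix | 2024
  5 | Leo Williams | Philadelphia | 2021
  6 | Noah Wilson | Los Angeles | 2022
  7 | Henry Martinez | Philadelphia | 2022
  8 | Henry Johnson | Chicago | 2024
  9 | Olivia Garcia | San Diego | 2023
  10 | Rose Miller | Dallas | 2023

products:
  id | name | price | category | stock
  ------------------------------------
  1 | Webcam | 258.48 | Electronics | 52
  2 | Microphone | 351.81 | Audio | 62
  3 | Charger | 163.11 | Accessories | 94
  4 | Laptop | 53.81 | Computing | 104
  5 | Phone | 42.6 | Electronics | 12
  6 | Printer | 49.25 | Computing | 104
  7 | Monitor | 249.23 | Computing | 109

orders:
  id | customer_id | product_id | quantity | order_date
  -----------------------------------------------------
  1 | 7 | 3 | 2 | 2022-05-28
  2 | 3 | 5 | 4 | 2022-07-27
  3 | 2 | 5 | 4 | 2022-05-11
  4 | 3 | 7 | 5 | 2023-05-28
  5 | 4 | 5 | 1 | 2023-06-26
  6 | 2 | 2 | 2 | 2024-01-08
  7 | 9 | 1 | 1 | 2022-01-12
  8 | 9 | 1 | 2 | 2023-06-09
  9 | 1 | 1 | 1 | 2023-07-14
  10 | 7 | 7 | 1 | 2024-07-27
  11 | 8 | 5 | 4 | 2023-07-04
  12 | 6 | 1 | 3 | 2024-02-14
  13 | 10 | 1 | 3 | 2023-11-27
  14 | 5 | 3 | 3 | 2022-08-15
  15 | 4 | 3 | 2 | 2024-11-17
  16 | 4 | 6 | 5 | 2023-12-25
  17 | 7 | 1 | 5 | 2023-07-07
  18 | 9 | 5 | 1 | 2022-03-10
SELECT name, stock FROM products ORDER BY stock DESC LIMIT 3

Execution result:
name | stock
Monitor | 109
Laptop | 104
Printer | 104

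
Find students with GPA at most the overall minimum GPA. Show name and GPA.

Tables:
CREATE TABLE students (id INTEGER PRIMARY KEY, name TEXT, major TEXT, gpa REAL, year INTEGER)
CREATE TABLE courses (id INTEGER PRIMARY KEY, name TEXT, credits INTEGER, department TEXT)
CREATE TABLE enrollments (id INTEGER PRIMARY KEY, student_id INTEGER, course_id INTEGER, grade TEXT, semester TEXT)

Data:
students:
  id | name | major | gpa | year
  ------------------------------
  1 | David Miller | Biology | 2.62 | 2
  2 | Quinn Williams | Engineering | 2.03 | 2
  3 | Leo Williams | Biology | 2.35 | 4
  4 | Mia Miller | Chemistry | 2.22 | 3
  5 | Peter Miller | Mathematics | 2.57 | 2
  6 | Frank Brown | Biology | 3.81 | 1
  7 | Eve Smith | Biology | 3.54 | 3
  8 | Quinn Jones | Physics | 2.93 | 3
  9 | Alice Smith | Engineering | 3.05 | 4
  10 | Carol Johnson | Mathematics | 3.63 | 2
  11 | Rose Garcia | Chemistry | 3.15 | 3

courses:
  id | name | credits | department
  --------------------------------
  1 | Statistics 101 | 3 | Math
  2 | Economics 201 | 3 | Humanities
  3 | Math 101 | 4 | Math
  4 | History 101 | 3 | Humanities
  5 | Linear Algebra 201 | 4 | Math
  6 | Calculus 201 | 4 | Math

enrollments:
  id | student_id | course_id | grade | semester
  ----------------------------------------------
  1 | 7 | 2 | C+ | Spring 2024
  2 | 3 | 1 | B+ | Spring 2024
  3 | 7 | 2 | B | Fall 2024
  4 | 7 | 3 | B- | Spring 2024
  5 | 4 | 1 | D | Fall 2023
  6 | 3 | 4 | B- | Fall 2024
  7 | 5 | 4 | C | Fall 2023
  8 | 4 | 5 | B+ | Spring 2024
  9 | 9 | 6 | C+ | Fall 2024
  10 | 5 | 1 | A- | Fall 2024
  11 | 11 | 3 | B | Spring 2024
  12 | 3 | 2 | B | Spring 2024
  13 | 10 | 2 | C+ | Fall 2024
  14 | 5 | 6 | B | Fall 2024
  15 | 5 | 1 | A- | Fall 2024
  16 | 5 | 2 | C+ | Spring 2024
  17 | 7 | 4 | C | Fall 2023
SELECT name, gpa FROM students WHERE gpa <= (SELECT MIN(gpa) FROM students)

Execution result:
name | gpa
Quinn Williams | 2.03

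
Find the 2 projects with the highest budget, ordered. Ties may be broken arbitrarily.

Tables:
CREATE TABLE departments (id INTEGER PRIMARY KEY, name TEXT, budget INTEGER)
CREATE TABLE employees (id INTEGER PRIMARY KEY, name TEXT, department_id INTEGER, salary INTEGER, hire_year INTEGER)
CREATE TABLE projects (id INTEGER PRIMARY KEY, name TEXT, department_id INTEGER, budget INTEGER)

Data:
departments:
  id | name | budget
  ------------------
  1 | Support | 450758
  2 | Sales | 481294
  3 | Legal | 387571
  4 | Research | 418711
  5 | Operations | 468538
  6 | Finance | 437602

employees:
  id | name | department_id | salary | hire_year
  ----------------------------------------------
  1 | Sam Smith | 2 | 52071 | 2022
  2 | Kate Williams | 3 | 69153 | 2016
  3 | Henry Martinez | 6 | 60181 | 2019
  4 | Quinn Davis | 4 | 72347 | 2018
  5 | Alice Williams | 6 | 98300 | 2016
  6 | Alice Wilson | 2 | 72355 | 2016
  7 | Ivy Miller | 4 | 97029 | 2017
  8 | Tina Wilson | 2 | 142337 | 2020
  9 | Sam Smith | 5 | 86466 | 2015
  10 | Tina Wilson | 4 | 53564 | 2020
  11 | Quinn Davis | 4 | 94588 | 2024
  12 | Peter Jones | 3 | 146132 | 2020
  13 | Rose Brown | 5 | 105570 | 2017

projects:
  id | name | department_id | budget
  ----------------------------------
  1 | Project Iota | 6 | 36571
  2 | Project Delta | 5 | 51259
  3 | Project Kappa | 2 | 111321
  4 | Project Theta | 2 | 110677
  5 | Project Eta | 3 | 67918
SELECT name, budget FROM projects ORDER BY budget DESC LIMIT 2

Execution result:
name | budget
Project Kappa | 111321
Project Theta | 110677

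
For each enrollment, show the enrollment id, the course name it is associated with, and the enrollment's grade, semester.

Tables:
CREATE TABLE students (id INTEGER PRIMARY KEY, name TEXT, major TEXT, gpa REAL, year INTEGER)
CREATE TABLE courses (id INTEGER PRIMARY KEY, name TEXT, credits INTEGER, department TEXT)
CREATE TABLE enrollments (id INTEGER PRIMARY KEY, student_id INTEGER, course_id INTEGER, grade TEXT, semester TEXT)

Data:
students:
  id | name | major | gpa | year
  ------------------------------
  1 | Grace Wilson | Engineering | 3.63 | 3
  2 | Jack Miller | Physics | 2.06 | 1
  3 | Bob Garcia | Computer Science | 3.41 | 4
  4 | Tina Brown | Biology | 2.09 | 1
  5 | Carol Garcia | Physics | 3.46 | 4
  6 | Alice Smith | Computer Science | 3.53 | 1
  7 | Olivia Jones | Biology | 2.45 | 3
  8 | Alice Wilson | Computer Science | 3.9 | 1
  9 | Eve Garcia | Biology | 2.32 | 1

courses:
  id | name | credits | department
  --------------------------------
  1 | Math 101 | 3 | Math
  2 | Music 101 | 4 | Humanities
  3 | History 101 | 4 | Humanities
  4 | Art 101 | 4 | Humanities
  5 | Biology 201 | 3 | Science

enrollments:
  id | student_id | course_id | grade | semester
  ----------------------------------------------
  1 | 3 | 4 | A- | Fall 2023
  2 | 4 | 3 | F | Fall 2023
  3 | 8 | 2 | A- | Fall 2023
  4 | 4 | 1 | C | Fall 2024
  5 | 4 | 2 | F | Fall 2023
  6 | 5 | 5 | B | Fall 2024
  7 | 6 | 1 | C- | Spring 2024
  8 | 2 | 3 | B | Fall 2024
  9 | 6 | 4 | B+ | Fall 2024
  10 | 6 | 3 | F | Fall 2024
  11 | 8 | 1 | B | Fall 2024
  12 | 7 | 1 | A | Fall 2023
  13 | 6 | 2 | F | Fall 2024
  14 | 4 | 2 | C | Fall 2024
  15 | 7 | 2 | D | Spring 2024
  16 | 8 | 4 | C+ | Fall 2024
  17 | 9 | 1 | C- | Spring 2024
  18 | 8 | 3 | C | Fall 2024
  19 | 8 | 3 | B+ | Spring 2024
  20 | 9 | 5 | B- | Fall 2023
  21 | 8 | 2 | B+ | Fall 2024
SELECT c.id, p.name AS course, c.grade, c.semester FROM enrollments c JOIN courses p ON c.course_id = p.id

Execution result:
id | course | grade | semester
1 | Art 101 | A- | Fall 2023
2 | History 101 | F | Fall 2023
3 | Music 101 | A- | Fall 2023
4 | Math 101 | C | Fall 2024
5 | Music 101 | F | Fall 2023
6 | Biology 201 | B | Fall 2024
7 | Math 101 | C- | Spring 2024
8 | History 101 | B | Fall 2024
9 | Art 101 | B+ | Fall 2024
10 | History 101 | F | Fall 2024
11 | Math 101 | B | Fall 2024
12 | Math 101 | A | Fall 2023
13 | Music 101 | F | Fall 2024
14 | Music 101 | C | Fall 2024
15 | Music 101 | D | Spring 2024
16 | Art 101 | C+ | Fall 2024
17 | Math 101 | C- | Spring 2024
18 | History 101 | C | Fall 2024
19 | History 101 | B+ | Spring 2024
20 | Biology 201 | B- | Fall 2023
21 | Music 101 | B+ | Fall 2024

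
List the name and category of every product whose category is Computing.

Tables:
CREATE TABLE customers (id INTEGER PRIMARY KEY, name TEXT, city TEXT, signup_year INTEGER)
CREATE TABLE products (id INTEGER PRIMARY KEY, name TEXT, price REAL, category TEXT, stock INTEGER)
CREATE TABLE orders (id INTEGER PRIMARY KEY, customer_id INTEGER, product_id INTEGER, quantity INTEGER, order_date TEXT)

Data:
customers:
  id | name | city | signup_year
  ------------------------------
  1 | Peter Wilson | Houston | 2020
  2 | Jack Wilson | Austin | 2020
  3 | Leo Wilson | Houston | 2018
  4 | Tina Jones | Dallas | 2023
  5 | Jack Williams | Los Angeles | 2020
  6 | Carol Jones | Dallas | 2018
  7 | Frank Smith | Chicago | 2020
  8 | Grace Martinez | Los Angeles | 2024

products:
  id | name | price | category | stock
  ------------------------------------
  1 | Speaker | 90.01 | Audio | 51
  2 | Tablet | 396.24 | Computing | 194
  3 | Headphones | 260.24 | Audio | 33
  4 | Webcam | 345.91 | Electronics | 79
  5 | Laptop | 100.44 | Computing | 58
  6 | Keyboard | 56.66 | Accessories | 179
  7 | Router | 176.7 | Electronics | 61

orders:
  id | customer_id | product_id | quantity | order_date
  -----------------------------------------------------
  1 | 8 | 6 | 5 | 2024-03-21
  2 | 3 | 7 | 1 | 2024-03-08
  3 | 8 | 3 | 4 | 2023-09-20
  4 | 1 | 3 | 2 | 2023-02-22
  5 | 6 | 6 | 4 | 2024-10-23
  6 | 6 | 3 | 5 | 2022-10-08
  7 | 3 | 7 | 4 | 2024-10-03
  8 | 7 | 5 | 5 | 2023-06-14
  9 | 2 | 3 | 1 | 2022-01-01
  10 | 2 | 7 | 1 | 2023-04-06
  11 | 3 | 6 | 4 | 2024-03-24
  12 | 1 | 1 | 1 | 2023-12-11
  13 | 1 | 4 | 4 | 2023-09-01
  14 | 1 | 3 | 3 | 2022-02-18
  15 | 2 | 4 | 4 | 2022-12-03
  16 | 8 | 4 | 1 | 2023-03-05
SELECT name, category FROM products WHERE category = 'Computing'

Execution result:
name | category
Tablet | Computing
Laptop | Computing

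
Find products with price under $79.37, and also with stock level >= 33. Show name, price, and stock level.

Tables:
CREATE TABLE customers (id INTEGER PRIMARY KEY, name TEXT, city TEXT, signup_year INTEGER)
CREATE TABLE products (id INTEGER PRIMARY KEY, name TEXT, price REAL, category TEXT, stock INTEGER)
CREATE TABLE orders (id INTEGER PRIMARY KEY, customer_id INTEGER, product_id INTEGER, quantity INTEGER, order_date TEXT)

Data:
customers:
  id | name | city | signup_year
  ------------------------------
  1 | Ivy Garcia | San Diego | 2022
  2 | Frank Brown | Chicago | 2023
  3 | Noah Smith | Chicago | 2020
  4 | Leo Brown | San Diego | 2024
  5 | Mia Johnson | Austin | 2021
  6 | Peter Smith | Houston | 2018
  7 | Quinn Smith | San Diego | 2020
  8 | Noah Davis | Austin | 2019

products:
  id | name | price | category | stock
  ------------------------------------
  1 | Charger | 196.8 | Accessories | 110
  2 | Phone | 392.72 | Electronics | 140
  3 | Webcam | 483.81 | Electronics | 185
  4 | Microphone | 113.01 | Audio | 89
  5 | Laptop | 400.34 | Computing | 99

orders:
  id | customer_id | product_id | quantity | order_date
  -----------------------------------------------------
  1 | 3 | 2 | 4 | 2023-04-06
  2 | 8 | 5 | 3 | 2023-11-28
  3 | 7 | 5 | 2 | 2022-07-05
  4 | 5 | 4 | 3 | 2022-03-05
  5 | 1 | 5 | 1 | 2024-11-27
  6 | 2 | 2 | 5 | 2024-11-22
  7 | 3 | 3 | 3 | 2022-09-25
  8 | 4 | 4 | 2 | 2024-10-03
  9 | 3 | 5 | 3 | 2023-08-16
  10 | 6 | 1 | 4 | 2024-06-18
SELECT name, price, stock FROM products WHERE price < 79.37 AND stock >= 33

Execution result:
(no rows)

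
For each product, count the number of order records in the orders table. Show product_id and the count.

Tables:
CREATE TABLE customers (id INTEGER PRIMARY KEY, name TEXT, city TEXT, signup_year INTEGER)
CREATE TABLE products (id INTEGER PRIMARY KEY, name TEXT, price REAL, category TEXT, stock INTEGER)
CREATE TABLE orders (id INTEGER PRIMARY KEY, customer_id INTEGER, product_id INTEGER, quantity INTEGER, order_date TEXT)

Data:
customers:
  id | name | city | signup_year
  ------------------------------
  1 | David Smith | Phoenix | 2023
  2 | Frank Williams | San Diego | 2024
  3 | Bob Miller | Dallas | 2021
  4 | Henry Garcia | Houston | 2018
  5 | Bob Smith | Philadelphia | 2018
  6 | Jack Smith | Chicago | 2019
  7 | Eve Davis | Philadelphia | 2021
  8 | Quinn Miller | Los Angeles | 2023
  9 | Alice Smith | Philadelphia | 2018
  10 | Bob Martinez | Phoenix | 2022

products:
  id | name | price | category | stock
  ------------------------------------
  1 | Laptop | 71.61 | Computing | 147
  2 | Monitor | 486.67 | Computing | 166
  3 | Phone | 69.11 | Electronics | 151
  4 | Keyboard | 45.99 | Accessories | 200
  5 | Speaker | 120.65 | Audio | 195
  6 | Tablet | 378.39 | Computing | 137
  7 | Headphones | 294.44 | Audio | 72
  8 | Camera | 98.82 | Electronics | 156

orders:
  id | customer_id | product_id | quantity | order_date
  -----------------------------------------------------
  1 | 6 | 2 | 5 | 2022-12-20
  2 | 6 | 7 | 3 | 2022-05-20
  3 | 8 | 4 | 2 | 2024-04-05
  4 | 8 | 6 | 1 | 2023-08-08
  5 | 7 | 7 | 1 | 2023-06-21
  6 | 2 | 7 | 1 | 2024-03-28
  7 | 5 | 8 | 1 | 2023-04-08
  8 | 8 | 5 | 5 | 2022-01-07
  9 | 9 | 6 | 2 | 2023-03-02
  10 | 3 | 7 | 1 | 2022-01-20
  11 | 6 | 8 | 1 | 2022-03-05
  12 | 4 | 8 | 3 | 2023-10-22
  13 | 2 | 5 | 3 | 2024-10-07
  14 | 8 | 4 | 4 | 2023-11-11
SELECT product_id, COUNT(*) AS order_count FROM orders GROUP BY product_id

Execution result:
product_id | order_count
2 | 1
4 | 2
5 | 2
6 | 2
7 | 4
8 | 3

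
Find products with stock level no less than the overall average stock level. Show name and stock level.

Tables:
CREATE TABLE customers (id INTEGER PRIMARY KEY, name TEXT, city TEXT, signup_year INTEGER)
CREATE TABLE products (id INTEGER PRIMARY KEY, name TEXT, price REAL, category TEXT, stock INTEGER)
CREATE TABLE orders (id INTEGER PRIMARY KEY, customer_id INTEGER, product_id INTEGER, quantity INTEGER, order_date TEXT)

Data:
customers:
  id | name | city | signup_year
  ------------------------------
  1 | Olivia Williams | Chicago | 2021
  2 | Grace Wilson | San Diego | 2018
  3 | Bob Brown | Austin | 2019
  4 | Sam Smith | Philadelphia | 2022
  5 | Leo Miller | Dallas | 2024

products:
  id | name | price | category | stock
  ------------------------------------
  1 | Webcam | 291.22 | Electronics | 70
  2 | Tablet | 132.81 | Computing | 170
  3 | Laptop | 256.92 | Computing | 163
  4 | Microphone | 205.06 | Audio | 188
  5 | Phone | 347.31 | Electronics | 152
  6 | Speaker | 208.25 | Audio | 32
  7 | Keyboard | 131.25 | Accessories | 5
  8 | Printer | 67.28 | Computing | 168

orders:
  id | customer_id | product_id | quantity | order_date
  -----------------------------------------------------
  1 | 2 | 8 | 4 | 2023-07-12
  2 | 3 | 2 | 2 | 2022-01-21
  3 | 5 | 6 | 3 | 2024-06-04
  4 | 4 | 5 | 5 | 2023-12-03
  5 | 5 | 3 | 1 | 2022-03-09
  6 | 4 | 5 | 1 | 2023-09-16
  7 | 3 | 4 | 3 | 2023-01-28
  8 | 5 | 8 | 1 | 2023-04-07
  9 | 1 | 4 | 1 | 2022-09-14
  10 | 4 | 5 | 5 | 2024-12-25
SELECT name, stock FROM products WHERE stock >= (SELECT AVG(stock) FROM products)

Execution result:
name | stock
Tablet | 170
Laptop | 163
Microphone | 188
Phone | 152
Printer | 168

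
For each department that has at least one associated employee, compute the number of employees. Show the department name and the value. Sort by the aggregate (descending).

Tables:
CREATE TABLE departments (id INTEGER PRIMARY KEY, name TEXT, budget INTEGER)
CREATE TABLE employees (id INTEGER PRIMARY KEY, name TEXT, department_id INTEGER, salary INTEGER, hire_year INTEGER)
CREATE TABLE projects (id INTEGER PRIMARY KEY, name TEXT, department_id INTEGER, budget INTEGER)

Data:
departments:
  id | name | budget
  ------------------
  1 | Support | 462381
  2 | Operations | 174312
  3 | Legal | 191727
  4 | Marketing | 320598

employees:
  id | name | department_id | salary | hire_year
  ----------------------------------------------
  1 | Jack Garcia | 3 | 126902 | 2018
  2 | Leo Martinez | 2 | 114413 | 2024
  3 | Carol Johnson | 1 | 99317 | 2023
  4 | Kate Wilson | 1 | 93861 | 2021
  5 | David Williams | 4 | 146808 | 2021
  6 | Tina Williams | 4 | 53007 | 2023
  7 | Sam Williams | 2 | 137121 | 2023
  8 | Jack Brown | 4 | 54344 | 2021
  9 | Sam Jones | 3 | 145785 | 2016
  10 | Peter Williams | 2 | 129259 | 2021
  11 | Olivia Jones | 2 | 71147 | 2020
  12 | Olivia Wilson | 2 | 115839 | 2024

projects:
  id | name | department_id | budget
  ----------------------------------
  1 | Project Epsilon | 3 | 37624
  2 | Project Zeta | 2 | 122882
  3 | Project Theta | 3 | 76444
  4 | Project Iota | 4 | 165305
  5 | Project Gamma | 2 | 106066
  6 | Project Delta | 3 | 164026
SELECT p.name, COUNT(*) AS n FROM employees c JOIN departments p ON c.department_id = p.id GROUP BY p.id, p.name ORDER BY n DESC

Execution result:
name | n
Operations | 5
Marketing | 3
Support | 2
Legal | 2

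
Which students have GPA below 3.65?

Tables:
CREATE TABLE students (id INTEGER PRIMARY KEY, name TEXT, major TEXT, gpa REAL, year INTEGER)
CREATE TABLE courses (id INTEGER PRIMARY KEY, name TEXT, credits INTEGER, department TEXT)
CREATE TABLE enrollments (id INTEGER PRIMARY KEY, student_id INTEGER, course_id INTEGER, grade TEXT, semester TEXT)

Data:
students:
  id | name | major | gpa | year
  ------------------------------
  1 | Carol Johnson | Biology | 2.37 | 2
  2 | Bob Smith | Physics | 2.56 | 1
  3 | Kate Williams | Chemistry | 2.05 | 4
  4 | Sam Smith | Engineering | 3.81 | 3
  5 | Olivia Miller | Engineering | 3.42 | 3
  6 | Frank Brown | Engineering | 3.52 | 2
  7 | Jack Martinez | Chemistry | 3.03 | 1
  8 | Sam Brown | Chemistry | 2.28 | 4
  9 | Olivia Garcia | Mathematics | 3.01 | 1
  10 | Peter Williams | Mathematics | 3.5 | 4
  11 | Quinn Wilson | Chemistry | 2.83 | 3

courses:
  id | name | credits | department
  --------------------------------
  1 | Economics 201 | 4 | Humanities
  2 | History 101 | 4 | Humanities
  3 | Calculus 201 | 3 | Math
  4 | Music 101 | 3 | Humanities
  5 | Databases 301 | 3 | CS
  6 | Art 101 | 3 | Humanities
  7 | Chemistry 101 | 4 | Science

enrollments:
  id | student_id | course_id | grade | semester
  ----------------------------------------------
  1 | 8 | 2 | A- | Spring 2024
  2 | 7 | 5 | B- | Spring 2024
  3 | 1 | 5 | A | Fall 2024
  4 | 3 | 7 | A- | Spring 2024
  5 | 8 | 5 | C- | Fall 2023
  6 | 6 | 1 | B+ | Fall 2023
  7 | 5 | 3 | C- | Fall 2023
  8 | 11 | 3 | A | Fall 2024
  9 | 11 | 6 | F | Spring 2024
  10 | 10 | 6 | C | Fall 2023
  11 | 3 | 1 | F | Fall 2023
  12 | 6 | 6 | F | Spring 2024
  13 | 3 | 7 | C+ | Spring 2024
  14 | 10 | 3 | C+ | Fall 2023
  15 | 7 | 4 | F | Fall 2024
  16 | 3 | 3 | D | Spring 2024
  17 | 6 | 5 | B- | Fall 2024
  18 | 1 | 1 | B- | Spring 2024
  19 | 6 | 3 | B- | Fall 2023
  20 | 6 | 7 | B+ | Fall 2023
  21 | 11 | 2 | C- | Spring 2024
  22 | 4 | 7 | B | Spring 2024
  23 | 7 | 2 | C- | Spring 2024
SELECT name, gpa FROM students WHERE gpa < 3.65

Execution result:
name | gpa
Carol Johnson | 2.37
Bob Smith | 2.56
Kate Williams | 2.05
Olivia Miller | 3.42
Frank Brown | 3.52
Jack Martinez | 3.03
Sam Brown | 2.28
Olivia Garcia | 3.01
Peter Williams | 3.50
Quinn Wilson | 2.83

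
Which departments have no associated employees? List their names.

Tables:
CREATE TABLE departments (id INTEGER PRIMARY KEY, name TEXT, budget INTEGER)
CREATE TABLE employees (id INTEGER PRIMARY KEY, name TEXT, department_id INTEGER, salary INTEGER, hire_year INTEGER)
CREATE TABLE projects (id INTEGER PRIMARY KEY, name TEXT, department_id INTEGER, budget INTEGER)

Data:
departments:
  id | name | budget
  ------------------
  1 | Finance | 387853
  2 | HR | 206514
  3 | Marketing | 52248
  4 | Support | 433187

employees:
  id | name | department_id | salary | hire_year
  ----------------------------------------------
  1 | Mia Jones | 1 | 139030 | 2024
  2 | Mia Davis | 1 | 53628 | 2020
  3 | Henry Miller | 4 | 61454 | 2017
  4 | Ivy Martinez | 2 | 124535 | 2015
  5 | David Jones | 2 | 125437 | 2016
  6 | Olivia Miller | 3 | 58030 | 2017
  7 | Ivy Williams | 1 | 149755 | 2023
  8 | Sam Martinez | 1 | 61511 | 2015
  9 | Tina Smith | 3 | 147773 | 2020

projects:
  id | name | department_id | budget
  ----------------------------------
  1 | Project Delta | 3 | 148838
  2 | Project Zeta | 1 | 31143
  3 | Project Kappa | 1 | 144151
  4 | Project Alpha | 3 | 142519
SELECT p.name FROM departments p LEFT JOIN employees c ON c.department_id = p.id WHERE c.id IS NULL

Execution result:
(no rows)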